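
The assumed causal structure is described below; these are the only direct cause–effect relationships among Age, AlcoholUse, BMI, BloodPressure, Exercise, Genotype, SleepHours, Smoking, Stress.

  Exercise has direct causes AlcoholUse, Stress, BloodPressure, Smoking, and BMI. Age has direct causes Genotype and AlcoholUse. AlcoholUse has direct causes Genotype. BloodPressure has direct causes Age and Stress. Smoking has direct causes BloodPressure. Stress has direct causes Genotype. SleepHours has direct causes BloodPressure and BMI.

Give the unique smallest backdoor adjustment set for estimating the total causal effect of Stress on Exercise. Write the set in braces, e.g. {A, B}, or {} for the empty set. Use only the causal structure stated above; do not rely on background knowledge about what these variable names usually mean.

Variables eligible for adjustment (non-descendants of Stress, excluding Stress and Exercise): {Age, AlcoholUse, BMI, Genotype}.
Backdoor paths from Stress to Exercise:
  P1: Stress <- Genotype -> AlcoholUse -> Age -> BloodPressure -> Smoking -> Exercise
  P2: Stress <- Genotype -> AlcoholUse -> Age -> BloodPressure -> SleepHours <- BMI -> Exercise
  P3: Stress <- Genotype -> AlcoholUse -> Age -> BloodPressure -> Exercise
  P4: Stress <- Genotype -> AlcoholUse -> Exercise
  P5: Stress <- Genotype -> Age <- AlcoholUse -> Exercise
  P6: Stress <- Genotype -> Age -> BloodPressure -> Smoking -> Exercise
  P7: Stress <- Genotype -> Age -> BloodPressure -> SleepHours <- BMI -> Exercise
  P8: Stress <- Genotype -> Age -> BloodPressure -> Exercise
The empty set is not sufficient: P1 (Stress <- Genotype -> AlcoholUse -> Age -> BloodPressure -> Smoking -> Exercise) has no collider blocking it and no conditioned non-collider, so it is open.
Try {Genotype}:
  P1: blocked at fork node Genotype ∈ conditioning set.
  P2: blocked at fork node Genotype ∈ conditioning set.
  P3: blocked at fork node Genotype ∈ conditioning set.
  P4: blocked at fork node Genotype ∈ conditioning set.
  P5: blocked at fork node Genotype ∈ conditioning set.
  P6: blocked at fork node Genotype ∈ conditioning set.
  P7: blocked at fork node Genotype ∈ conditioning set.
  P8: blocked at fork node Genotype ∈ conditioning set.
{Genotype} contains no descendant of Stress and blocks every backdoor path.
No other singleton works — e.g. {AlcoholUse} leaves P6 open — so {Genotype} is the unique smallest valid adjustment set.

{Genotype}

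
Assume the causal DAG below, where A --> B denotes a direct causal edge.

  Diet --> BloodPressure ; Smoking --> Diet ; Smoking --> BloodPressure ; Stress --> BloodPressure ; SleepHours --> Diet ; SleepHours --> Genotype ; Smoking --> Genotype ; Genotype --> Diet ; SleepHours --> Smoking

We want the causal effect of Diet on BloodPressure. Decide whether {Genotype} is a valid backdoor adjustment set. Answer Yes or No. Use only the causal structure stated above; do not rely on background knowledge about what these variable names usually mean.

Backdoor paths from Diet to BloodPressure (paths whose first edge points into Diet):
  P1: Diet <- SleepHours -> Smoking -> BloodPressure
  P2: Diet <- SleepHours -> Genotype <- Smoking -> BloodPressure
  P3: Diet <- Smoking -> BloodPressure
  P4: Diet <- Genotype <- SleepHours -> Smoking -> BloodPressure
  P5: Diet <- Genotype <- Smoking -> BloodPressure
Condition 1 (no descendant of Diet in the set): holds — descendants of Diet are {BloodPressure}; none are in {Genotype}.
Condition 2 (every backdoor path blocked by {Genotype}):
  P1: open — no interior node is in the conditioning set.
  P2: open — collider(s) Genotype are conditioned on (or have a conditioned descendant) and no non-collider on the path is in the set.
  P3: open — no interior node is in the conditioning set.
  P4: blocked at chain node Genotype ∈ conditioning set.
  P5: blocked at chain node Genotype ∈ conditioning set.
{Genotype} does not satisfy the backdoor criterion.

No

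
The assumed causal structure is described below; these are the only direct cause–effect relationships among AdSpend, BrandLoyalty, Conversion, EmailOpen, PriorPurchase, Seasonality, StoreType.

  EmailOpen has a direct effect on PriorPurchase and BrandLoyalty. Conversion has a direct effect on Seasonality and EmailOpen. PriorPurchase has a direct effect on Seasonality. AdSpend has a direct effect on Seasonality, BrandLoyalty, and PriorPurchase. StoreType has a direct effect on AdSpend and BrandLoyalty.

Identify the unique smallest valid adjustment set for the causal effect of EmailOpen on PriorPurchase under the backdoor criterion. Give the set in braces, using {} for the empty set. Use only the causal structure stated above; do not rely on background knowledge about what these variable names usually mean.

Variables eligible for adjustment (non-descendants of EmailOpen, excluding EmailOpen and PriorPurchase): {AdSpend, Conversion, StoreType}.
Backdoor paths from EmailOpen to PriorPurchase:
  P1: EmailOpen <- Conversion -> Seasonality <- AdSpend -> PriorPurchase
  P2: EmailOpen <- Conversion -> Seasonality <- PriorPurchase
Each backdoor path contains an unconditioned collider, so every path is already blocked with the empty conditioning set:
  P1: blocked at collider Seasonality (neither it nor any descendant is in the conditioning set).
  P2: blocked at collider Seasonality (neither it nor any descendant is in the conditioning set).
The empty set is therefore the unique smallest valid set.

{}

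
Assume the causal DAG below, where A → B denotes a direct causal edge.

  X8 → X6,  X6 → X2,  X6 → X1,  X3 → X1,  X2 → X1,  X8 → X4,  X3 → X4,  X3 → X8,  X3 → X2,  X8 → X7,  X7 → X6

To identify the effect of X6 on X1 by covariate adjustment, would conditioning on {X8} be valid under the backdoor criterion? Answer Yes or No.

Backdoor paths from X6 to X1 (paths whose first edge points into X6):
  P1: X6 <- X8 <- X3 -> X2 -> X1
  P2: X6 <- X8 <- X3 -> X1
  P3: X6 <- X8 -> X4 <- X3 -> X2 -> X1
  P4: X6 <- X8 -> X4 <- X3 -> X1
  P5: X6 <- X7 <- X8 <- X3 -> X2 -> X1
  P6: X6 <- X7 <- X8 <- X3 -> X1
  P7: X6 <- X7 <- X8 -> X4 <- X3 -> X2 -> X1
  P8: X6 <- X7 <- X8 -> X4 <- X3 -> X1
Condition 1 (no descendant of X6 in the set): holds — descendants of X6 are {X1, X2}; none are in {X8}.
Condition 2 (every backdoor path blocked by {X8}):
  P1: blocked at chain node X8 ∈ conditioning set.
  P2: blocked at chain node X8 ∈ conditioning set.
  P3: blocked at fork node X8 ∈ conditioning set.
  P4: blocked at fork node X8 ∈ conditioning set.
  P5: blocked at chain node X8 ∈ conditioning set.
  P6: blocked at chain node X8 ∈ conditioning set.
  P7: blocked at fork node X8 ∈ conditioning set.
  P8: blocked at fork node X8 ∈ conditioning set.
{X8} satisfies the backdoor criterion.

Yes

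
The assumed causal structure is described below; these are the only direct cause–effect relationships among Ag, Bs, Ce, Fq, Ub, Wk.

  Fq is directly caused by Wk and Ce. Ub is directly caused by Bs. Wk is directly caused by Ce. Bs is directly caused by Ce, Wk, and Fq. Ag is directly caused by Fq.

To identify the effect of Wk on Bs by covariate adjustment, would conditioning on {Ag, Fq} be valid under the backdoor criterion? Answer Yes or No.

No

Backdoor paths from Wk to Bs (paths whose first edge points into Wk):
  P1: Wk <- Ce -> Fq -> Bs
  P2: Wk <- Ce -> Bs
Condition 1 (no descendant of Wk in the set): FAILS — Ag and Fq are descendants of Wk.
Condition 2 (every backdoor path blocked by {Ag, Fq}):
  P1: blocked at chain node Fq ∈ conditioning set.
  P2: open — no interior node is in the conditioning set.
{Ag, Fq} does not satisfy the backdoor criterion.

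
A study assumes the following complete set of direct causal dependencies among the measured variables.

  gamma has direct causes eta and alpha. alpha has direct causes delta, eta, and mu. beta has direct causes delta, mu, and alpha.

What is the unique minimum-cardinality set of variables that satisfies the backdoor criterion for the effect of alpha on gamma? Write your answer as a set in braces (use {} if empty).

Variables eligible for adjustment (non-descendants of alpha, excluding alpha and gamma): {delta, eta, mu}.
Backdoor paths from alpha to gamma:
  P1: alpha <- eta -> gamma
The empty set is not sufficient: P1 (alpha <- eta -> gamma) has no collider blocking it and no conditioned non-collider, so it is open.
Try {eta}:
  P1: blocked at fork node eta ∈ conditioning set.
{eta} contains no descendant of alpha and blocks every backdoor path.
No other singleton works — e.g. {mu} leaves P1 open — so {eta} is the unique smallest valid adjustment set.

{eta}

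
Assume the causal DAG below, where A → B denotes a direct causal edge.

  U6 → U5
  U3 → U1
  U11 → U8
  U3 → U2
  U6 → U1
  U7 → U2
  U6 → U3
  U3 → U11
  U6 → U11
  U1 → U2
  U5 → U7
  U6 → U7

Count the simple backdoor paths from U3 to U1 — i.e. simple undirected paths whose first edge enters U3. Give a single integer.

A backdoor path from U3 to U1 is any simple undirected path whose first edge points into U3 (i.e. leaves U3 via a parent).
Parents of U3: {U6}.
Enumerating:
  P1: U3 <- U6 -> U5 -> U7 -> U2 <- U1
  P2: U3 <- U6 -> U7 -> U2 <- U1
  P3: U3 <- U6 -> U1
That exhausts the simple backdoor paths. Count: 3.

3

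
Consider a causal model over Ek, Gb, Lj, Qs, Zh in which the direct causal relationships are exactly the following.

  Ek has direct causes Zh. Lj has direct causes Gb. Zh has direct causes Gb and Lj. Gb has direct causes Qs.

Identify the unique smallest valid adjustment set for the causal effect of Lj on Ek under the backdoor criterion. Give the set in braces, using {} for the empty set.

{Gb}

Variables eligible for adjustment (non-descendants of Lj, excluding Lj and Ek): {Gb, Qs}.
Backdoor paths from Lj to Ek:
  P1: Lj <- Gb -> Zh -> Ek
The empty set is not sufficient: P1 (Lj <- Gb -> Zh -> Ek) has no collider blocking it and no conditioned non-collider, so it is open.
Try {Gb}:
  P1: blocked at fork node Gb ∈ conditioning set.
{Gb} contains no descendant of Lj and blocks every backdoor path.
No other singleton works — e.g. {Qs} leaves P1 open — so {Gb} is the unique smallest valid adjustment set.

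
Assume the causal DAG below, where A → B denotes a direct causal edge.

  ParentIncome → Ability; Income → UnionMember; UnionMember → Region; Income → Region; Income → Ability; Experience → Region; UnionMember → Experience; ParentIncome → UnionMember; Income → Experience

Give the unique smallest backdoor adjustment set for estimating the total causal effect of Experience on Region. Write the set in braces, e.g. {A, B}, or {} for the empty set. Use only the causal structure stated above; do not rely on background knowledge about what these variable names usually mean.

Variables eligible for adjustment (non-descendants of Experience, excluding Experience and Region): {Ability, Income, ParentIncome, UnionMember}.
Backdoor paths from Experience to Region:
  P1: Experience <- Income -> Ability <- ParentIncome -> UnionMember -> Region
  P2: Experience <- Income -> UnionMember -> Region
  P3: Experience <- Income -> Region
  P4: Experience <- UnionMember <- Income -> Region
  P5: Experience <- UnionMember <- ParentIncome -> Ability <- Income -> Region
  P6: Experience <- UnionMember -> Region
The empty set is not sufficient: P2 (Experience <- Income -> UnionMember -> Region) has no collider blocking it and no conditioned non-collider, so it is open.
Try {Income, UnionMember}:
  P1: blocked at fork node Income ∈ conditioning set.
  P2: blocked at fork node Income ∈ conditioning set.
  P3: blocked at fork node Income ∈ conditioning set.
  P4: blocked at chain node UnionMember ∈ conditioning set.
  P5: blocked at chain node UnionMember ∈ conditioning set.
  P6: blocked at fork node UnionMember ∈ conditioning set.
{Income, UnionMember} contains no descendant of Experience and blocks every backdoor path.
Every element of {Income, UnionMember} is needed (dropping Income leaves P3 open; dropping UnionMember leaves P6 open), so no proper subset is valid.
Among all size-2 subsets of the eligible variables, only {Income, UnionMember} blocks every backdoor path, so it is the unique smallest valid adjustment set.

{Income, UnionMember}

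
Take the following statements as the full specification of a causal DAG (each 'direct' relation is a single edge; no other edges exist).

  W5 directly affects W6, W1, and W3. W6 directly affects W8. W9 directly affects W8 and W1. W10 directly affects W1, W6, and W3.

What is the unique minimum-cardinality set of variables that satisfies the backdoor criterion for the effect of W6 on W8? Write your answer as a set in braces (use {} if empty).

{}

Variables eligible for adjustment (non-descendants of W6, excluding W6 and W8): {W1, W10, W3, W5, W9}.
Backdoor paths from W6 to W8:
  P1: W6 <- W10 -> W1 <- W9 -> W8
  P2: W6 <- W10 -> W3 <- W5 -> W1 <- W9 -> W8
  P3: W6 <- W5 -> W1 <- W9 -> W8
  P4: W6 <- W5 -> W3 <- W10 -> W1 <- W9 -> W8
Each backdoor path contains an unconditioned collider, so every path is already blocked with the empty conditioning set:
  P1: blocked at collider W1 (neither it nor any descendant is in the conditioning set).
  P2: blocked at collider W3 (neither it nor any descendant is in the conditioning set).
  P3: blocked at collider W1 (neither it nor any descendant is in the conditioning set).
  P4: blocked at collider W3 (neither it nor any descendant is in the conditioning set).
The empty set is therefore the unique smallest valid set.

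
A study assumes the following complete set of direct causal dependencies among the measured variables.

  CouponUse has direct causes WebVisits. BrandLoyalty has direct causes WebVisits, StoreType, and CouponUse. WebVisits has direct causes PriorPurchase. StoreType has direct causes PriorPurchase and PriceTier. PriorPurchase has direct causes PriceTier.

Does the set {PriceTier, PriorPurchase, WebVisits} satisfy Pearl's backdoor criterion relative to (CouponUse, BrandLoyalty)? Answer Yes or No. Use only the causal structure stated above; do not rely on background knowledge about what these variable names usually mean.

Yes

Backdoor paths from CouponUse to BrandLoyalty (paths whose first edge points into CouponUse):
  P1: CouponUse <- WebVisits <- PriorPurchase <- PriceTier -> StoreType -> BrandLoyalty
  P2: CouponUse <- WebVisits <- PriorPurchase -> StoreType -> BrandLoyalty
  P3: CouponUse <- WebVisits -> BrandLoyalty
Condition 1 (no descendant of CouponUse in the set): holds — descendants of CouponUse are {BrandLoyalty}; none are in {PriceTier, PriorPurchase, WebVisits}.
Condition 2 (every backdoor path blocked by {PriceTier, PriorPurchase, WebVisits}):
  P1: blocked at chain node WebVisits ∈ conditioning set.
  P2: blocked at chain node WebVisits ∈ conditioning set.
  P3: blocked at fork node WebVisits ∈ conditioning set.
{PriceTier, PriorPurchase, WebVisits} satisfies the backdoor criterion.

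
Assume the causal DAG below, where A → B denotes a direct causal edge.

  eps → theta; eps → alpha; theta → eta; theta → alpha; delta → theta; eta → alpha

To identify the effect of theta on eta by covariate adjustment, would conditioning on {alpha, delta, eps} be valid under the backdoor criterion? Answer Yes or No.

Backdoor paths from theta to eta (paths whose first edge points into theta):
  P1: theta <- eps -> alpha <- eta
Condition 1 (no descendant of theta in the set): FAILS — alpha is a descendant of theta.
Condition 2 (every backdoor path blocked by {alpha, delta, eps}):
  P1: blocked at fork node eps ∈ conditioning set.
{alpha, delta, eps} does not satisfy the backdoor criterion.

No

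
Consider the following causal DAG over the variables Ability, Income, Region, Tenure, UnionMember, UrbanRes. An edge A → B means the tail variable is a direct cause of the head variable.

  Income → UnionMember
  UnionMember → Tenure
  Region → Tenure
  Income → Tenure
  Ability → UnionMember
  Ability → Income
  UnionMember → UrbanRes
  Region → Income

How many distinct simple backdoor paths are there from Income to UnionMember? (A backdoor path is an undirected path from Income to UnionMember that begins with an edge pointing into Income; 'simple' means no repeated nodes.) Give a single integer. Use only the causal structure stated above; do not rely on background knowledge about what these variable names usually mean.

A backdoor path from Income to UnionMember is any simple undirected path whose first edge points into Income (i.e. leaves Income via a parent).
Parents of Income: {Ability, Region}.
Enumerating:
  P1: Income <- Ability -> UnionMember
  P2: Income <- Region -> Tenure <- UnionMember
That exhausts the simple backdoor paths. Count: 2.

2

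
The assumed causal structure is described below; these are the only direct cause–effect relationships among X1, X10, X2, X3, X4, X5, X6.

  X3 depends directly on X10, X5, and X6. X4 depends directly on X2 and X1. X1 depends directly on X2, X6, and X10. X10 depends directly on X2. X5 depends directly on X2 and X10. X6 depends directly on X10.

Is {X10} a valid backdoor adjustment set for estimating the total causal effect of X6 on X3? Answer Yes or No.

Yes

Backdoor paths from X6 to X3 (paths whose first edge points into X6):
  P1: X6 <- X10 <- X2 -> X5 -> X3
  P2: X6 <- X10 -> X5 -> X3
  P3: X6 <- X10 -> X3
  P4: X6 <- X10 -> X1 <- X2 -> X5 -> X3
  P5: X6 <- X10 -> X1 -> X4 <- X2 -> X5 -> X3
Condition 1 (no descendant of X6 in the set): holds — descendants of X6 are {X1, X3, X4}; none are in {X10}.
Condition 2 (every backdoor path blocked by {X10}):
  P1: blocked at chain node X10 ∈ conditioning set.
  P2: blocked at fork node X10 ∈ conditioning set.
  P3: blocked at fork node X10 ∈ conditioning set.
  P4: blocked at fork node X10 ∈ conditioning set.
  P5: blocked at fork node X10 ∈ conditioning set.
{X10} satisfies the backdoor criterion.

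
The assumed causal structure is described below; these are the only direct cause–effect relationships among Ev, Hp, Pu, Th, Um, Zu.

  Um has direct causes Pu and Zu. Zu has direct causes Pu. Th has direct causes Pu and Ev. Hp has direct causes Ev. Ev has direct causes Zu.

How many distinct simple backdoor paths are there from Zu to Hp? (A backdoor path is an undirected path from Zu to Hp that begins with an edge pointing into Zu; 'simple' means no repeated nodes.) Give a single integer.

1

A backdoor path from Zu to Hp is any simple undirected path whose first edge points into Zu (i.e. leaves Zu via a parent).
Parents of Zu: {Pu}.
Enumerating:
  P1: Zu <- Pu -> Th <- Ev -> Hp
That exhausts the simple backdoor paths. Count: 1.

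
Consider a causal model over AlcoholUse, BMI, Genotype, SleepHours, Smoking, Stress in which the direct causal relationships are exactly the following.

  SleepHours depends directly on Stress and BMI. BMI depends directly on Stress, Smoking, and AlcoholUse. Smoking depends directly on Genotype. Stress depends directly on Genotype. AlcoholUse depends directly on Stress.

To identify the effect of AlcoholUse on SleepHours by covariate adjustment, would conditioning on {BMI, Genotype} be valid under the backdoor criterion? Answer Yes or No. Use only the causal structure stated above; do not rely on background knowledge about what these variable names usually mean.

Backdoor paths from AlcoholUse to SleepHours (paths whose first edge points into AlcoholUse):
  P1: AlcoholUse <- Stress <- Genotype -> Smoking -> BMI -> SleepHours
  P2: AlcoholUse <- Stress -> BMI -> SleepHours
  P3: AlcoholUse <- Stress -> SleepHours
Condition 1 (no descendant of AlcoholUse in the set): FAILS — BMI is a descendant of AlcoholUse.
Condition 2 (every backdoor path blocked by {BMI, Genotype}):
  P1: blocked at fork node Genotype ∈ conditioning set.
  P2: blocked at chain node BMI ∈ conditioning set.
  P3: open — no interior node is in the conditioning set.
{BMI, Genotype} does not satisfy the backdoor criterion.

No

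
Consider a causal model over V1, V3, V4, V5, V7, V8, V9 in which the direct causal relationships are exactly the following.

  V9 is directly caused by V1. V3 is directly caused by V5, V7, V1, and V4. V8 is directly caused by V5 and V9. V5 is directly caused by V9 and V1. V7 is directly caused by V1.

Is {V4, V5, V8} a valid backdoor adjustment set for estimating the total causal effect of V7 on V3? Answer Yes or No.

No

Backdoor paths from V7 to V3 (paths whose first edge points into V7):
  P1: V7 <- V1 -> V9 -> V5 -> V3
  P2: V7 <- V1 -> V9 -> V8 <- V5 -> V3
  P3: V7 <- V1 -> V5 -> V3
  P4: V7 <- V1 -> V3
Condition 1 (no descendant of V7 in the set): holds — descendants of V7 are {V3}; none are in {V4, V5, V8}.
Condition 2 (every backdoor path blocked by {V4, V5, V8}):
  P1: blocked at chain node V5 ∈ conditioning set.
  P2: blocked at fork node V5 ∈ conditioning set.
  P3: blocked at chain node V5 ∈ conditioning set.
  P4: open — no interior node is in the conditioning set.
{V4, V5, V8} does not satisfy the backdoor criterion.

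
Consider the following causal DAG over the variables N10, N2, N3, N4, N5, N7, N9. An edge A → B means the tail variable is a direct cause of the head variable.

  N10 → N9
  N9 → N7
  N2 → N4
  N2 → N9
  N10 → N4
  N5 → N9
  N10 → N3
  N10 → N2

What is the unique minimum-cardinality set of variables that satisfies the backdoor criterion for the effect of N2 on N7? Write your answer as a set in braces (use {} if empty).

Variables eligible for adjustment (non-descendants of N2, excluding N2 and N7): {N10, N3, N5}.
Backdoor paths from N2 to N7:
  P1: N2 <- N10 -> N9 -> N7
The empty set is not sufficient: P1 (N2 <- N10 -> N9 -> N7) has no collider blocking it and no conditioned non-collider, so it is open.
Try {N10}:
  P1: blocked at fork node N10 ∈ conditioning set.
{N10} contains no descendant of N2 and blocks every backdoor path.
No other singleton works — e.g. {N5} leaves P1 open — so {N10} is the unique smallest valid adjustment set.

{N10}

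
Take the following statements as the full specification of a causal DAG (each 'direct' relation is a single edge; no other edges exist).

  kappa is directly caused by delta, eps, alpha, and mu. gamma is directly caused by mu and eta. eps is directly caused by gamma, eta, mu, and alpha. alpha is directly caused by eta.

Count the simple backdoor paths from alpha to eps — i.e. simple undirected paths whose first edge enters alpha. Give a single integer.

4

A backdoor path from alpha to eps is any simple undirected path whose first edge points into alpha (i.e. leaves alpha via a parent).
Parents of alpha: {eta}.
Enumerating:
  P1: alpha <- eta -> gamma <- mu -> eps
  P2: alpha <- eta -> gamma <- mu -> kappa <- eps
  P3: alpha <- eta -> gamma -> eps
  P4: alpha <- eta -> eps
That exhausts the simple backdoor paths. Count: 4.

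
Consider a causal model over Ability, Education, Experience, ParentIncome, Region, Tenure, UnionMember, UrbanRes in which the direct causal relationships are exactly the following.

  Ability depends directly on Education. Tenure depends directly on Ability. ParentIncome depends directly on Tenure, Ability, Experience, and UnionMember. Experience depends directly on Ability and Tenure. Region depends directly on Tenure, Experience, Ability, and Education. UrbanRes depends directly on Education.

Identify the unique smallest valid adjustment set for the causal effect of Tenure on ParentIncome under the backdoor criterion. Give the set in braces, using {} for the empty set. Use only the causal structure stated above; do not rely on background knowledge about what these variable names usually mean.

Variables eligible for adjustment (non-descendants of Tenure, excluding Tenure and ParentIncome): {Ability, Education, UnionMember, UrbanRes}.
Backdoor paths from Tenure to ParentIncome:
  P1: Tenure <- Ability <- Education -> Region <- Experience -> ParentIncome
  P2: Tenure <- Ability -> Experience -> ParentIncome
  P3: Tenure <- Ability -> ParentIncome
  P4: Tenure <- Ability -> Region <- Experience -> ParentIncome
The empty set is not sufficient: P2 (Tenure <- Ability -> Experience -> ParentIncome) has no collider blocking it and no conditioned non-collider, so it is open.
Try {Ability}:
  P1: blocked at chain node Ability ∈ conditioning set.
  P2: blocked at fork node Ability ∈ conditioning set.
  P3: blocked at fork node Ability ∈ conditioning set.
  P4: blocked at fork node Ability ∈ conditioning set.
{Ability} contains no descendant of Tenure and blocks every backdoor path.
No other singleton works — e.g. {UnionMember} leaves P2 open — so {Ability} is the unique smallest valid adjustment set.

{Ability}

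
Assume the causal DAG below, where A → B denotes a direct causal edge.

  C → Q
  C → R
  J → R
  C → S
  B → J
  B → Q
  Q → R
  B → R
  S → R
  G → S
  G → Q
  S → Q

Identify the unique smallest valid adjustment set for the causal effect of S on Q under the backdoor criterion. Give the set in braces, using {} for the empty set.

{C, G}

Variables eligible for adjustment (non-descendants of S, excluding S and Q): {B, C, G, J}.
Backdoor paths from S to Q:
  P1: S <- G -> Q
  P2: S <- C -> Q
  P3: S <- C -> R <- B -> Q
  P4: S <- C -> R <- Q
  P5: S <- C -> R <- J <- B -> Q
The empty set is not sufficient: P1 (S <- G -> Q) has no collider blocking it and no conditioned non-collider, so it is open.
Try {C, G}:
  P1: blocked at fork node G ∈ conditioning set.
  P2: blocked at fork node C ∈ conditioning set.
  P3: blocked at fork node C ∈ conditioning set.
  P4: blocked at fork node C ∈ conditioning set.
  P5: blocked at fork node C ∈ conditioning set.
{C, G} contains no descendant of S and blocks every backdoor path.
Every element of {C, G} is needed (dropping C leaves P2 open; dropping G leaves P1 open), so no proper subset is valid.
Among all size-2 subsets of the eligible variables, only {C, G} blocks every backdoor path, so it is the unique smallest valid adjustment set.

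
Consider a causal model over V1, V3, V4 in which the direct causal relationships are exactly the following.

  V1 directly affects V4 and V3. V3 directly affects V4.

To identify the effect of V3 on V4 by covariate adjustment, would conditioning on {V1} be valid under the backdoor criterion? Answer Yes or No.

Backdoor paths from V3 to V4 (paths whose first edge points into V3):
  P1: V3 <- V1 -> V4
Condition 1 (no descendant of V3 in the set): holds — descendants of V3 are {V4}; none are in {V1}.
Condition 2 (every backdoor path blocked by {V1}):
  P1: blocked at fork node V1 ∈ conditioning set.
{V1} satisfies the backdoor criterion.

Yes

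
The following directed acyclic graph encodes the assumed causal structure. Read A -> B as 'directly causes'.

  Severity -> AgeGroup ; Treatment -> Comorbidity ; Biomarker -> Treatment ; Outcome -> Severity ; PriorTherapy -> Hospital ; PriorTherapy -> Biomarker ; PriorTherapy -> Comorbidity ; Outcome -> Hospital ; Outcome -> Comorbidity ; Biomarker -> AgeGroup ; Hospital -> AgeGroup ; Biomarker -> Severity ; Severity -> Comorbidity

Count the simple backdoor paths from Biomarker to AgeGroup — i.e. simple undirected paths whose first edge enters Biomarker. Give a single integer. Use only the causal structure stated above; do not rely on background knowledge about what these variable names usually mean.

7

A backdoor path from Biomarker to AgeGroup is any simple undirected path whose first edge points into Biomarker (i.e. leaves Biomarker via a parent).
Parents of Biomarker: {PriorTherapy}.
Enumerating:
  P1: Biomarker <- PriorTherapy -> Hospital <- Outcome -> Severity -> AgeGroup
  P2: Biomarker <- PriorTherapy -> Hospital <- Outcome -> Comorbidity <- Severity -> AgeGroup
  P3: Biomarker <- PriorTherapy -> Hospital -> AgeGroup
  P4: Biomarker <- PriorTherapy -> Comorbidity <- Outcome -> Hospital -> AgeGroup
  P5: Biomarker <- PriorTherapy -> Comorbidity <- Outcome -> Severity -> AgeGroup
  P6: Biomarker <- PriorTherapy -> Comorbidity <- Severity <- Outcome -> Hospital -> AgeGroup
  P7: Biomarker <- PriorTherapy -> Comorbidity <- Severity -> AgeGroup
That exhausts the simple backdoor paths. Count: 7.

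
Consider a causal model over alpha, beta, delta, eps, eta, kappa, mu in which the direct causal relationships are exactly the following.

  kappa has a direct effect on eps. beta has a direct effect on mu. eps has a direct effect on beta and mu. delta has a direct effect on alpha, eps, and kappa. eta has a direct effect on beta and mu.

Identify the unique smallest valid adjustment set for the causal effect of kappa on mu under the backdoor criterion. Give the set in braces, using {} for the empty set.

Variables eligible for adjustment (non-descendants of kappa, excluding kappa and mu): {alpha, delta, eta}.
Backdoor paths from kappa to mu:
  P1: kappa <- delta -> eps -> beta <- eta -> mu
  P2: kappa <- delta -> eps -> beta -> mu
  P3: kappa <- delta -> eps -> mu
The empty set is not sufficient: P2 (kappa <- delta -> eps -> beta -> mu) has no collider blocking it and no conditioned non-collider, so it is open.
Try {delta}:
  P1: blocked at fork node delta ∈ conditioning set.
  P2: blocked at fork node delta ∈ conditioning set.
  P3: blocked at fork node delta ∈ conditioning set.
{delta} contains no descendant of kappa and blocks every backdoor path.
No other singleton works — e.g. {eta} leaves P2 open — so {delta} is the unique smallest valid adjustment set.

{delta}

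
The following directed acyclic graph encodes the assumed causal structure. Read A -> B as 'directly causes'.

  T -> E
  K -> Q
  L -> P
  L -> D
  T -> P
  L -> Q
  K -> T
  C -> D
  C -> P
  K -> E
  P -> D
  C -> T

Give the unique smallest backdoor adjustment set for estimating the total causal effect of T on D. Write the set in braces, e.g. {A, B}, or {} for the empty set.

{C}

Variables eligible for adjustment (non-descendants of T, excluding T and D): {C, K, L, Q}.
Backdoor paths from T to D:
  P1: T <- K -> Q <- L -> P <- C -> D
  P2: T <- K -> Q <- L -> P -> D
  P3: T <- K -> Q <- L -> D
  P4: T <- C -> P <- L -> D
  P5: T <- C -> P -> D
  P6: T <- C -> D
The empty set is not sufficient: P5 (T <- C -> P -> D) has no collider blocking it and no conditioned non-collider, so it is open.
Try {C}:
  P1: blocked at collider Q (neither it nor any descendant is in the conditioning set).
  P2: blocked at collider Q (neither it nor any descendant is in the conditioning set).
  P3: blocked at collider Q (neither it nor any descendant is in the conditioning set).
  P4: blocked at fork node C ∈ conditioning set.
  P5: blocked at fork node C ∈ conditioning set.
  P6: blocked at fork node C ∈ conditioning set.
{C} contains no descendant of T and blocks every backdoor path.
No other singleton works — e.g. {K} leaves P5 open — so {C} is the unique smallest valid adjustment set.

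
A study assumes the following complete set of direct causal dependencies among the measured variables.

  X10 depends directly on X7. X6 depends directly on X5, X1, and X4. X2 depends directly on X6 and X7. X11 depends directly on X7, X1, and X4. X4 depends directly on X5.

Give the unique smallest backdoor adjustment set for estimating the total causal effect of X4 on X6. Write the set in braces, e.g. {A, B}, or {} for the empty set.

{X5}

Variables eligible for adjustment (non-descendants of X4, excluding X4 and X6): {X1, X10, X5, X7}.
Backdoor paths from X4 to X6:
  P1: X4 <- X5 -> X6
The empty set is not sufficient: P1 (X4 <- X5 -> X6) has no collider blocking it and no conditioned non-collider, so it is open.
Try {X5}:
  P1: blocked at fork node X5 ∈ conditioning set.
{X5} contains no descendant of X4 and blocks every backdoor path.
No other singleton works — e.g. {X1} leaves P1 open — so {X5} is the unique smallest valid adjustment set.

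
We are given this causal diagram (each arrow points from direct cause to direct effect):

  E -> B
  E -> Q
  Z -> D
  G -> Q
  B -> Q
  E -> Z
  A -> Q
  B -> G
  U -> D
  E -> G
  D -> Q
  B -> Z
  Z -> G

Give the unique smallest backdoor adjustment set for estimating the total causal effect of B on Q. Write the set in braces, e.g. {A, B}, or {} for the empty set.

{E}

Variables eligible for adjustment (non-descendants of B, excluding B and Q): {A, E, U}.
Backdoor paths from B to Q:
  P1: B <- E -> Z -> G -> Q
  P2: B <- E -> Z -> D -> Q
  P3: B <- E -> G <- Z -> D -> Q
  P4: B <- E -> G -> Q
  P5: B <- E -> Q
The empty set is not sufficient: P1 (B <- E -> Z -> G -> Q) has no collider blocking it and no conditioned non-collider, so it is open.
Try {E}:
  P1: blocked at fork node E ∈ conditioning set.
  P2: blocked at fork node E ∈ conditioning set.
  P3: blocked at fork node E ∈ conditioning set.
  P4: blocked at fork node E ∈ conditioning set.
  P5: blocked at fork node E ∈ conditioning set.
{E} contains no descendant of B and blocks every backdoor path.
No other singleton works — e.g. {U} leaves P1 open — so {E} is the unique smallest valid adjustment set.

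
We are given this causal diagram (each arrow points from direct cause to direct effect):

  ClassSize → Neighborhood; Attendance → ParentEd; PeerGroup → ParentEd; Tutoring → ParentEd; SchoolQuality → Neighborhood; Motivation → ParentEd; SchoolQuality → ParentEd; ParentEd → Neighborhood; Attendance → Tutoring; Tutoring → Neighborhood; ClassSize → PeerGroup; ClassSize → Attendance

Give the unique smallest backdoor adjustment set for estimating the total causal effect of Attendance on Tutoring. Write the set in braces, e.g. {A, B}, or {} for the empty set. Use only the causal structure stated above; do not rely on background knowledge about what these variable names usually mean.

Variables eligible for adjustment (non-descendants of Attendance, excluding Attendance and Tutoring): {ClassSize, Motivation, PeerGroup, SchoolQuality}.
Backdoor paths from Attendance to Tutoring:
  P1: Attendance <- ClassSize -> PeerGroup -> ParentEd <- Tutoring
  P2: Attendance <- ClassSize -> PeerGroup -> ParentEd <- SchoolQuality -> Neighborhood <- Tutoring
  P3: Attendance <- ClassSize -> PeerGroup -> ParentEd -> Neighborhood <- Tutoring
  P4: Attendance <- ClassSize -> Neighborhood <- Tutoring
  P5: Attendance <- ClassSize -> Neighborhood <- SchoolQuality -> ParentEd <- Tutoring
  P6: Attendance <- ClassSize -> Neighborhood <- ParentEd <- Tutoring
Each backdoor path contains an unconditioned collider, so every path is already blocked with the empty conditioning set:
  P1: blocked at collider ParentEd (neither it nor any descendant is in the conditioning set).
  P2: blocked at collider ParentEd (neither it nor any descendant is in the conditioning set).
  P3: blocked at collider Neighborhood (neither it nor any descendant is in the conditioning set).
  P4: blocked at collider Neighborhood (neither it nor any descendant is in the conditioning set).
  P5: blocked at collider Neighborhood (neither it nor any descendant is in the conditioning set).
  P6: blocked at collider Neighborhood (neither it nor any descendant is in the conditioning set).
The empty set is therefore the unique smallest valid set.

{}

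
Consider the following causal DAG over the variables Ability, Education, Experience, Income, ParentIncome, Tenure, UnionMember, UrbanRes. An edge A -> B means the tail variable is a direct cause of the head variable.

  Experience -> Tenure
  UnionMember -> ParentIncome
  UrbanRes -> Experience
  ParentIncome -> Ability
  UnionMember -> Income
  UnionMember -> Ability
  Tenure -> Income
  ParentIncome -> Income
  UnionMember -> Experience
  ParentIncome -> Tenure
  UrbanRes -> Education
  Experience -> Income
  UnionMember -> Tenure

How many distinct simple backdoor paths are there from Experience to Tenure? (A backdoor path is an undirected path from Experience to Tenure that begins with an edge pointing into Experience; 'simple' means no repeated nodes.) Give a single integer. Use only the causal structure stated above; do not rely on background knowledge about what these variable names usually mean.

7

A backdoor path from Experience to Tenure is any simple undirected path whose first edge points into Experience (i.e. leaves Experience via a parent).
Parents of Experience: {UnionMember, UrbanRes}.
Enumerating:
  P1: Experience <- UnionMember -> ParentIncome -> Tenure
  P2: Experience <- UnionMember -> ParentIncome -> Income <- Tenure
  P3: Experience <- UnionMember -> Ability <- ParentIncome -> Tenure
  P4: Experience <- UnionMember -> Ability <- ParentIncome -> Income <- Tenure
  P5: Experience <- UnionMember -> Tenure
  P6: Experience <- UnionMember -> Income <- ParentIncome -> Tenure
  P7: Experience <- UnionMember -> Income <- Tenure
That exhausts the simple backdoor paths. Count: 7.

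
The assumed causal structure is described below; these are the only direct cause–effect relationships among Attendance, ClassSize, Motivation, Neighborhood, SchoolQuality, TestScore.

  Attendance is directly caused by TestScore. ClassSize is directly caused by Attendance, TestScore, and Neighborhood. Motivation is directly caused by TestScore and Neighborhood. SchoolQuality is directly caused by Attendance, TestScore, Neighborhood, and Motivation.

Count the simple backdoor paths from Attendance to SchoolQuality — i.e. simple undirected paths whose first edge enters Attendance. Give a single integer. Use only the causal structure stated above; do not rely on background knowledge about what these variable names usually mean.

A backdoor path from Attendance to SchoolQuality is any simple undirected path whose first edge points into Attendance (i.e. leaves Attendance via a parent).
Parents of Attendance: {TestScore}.
Enumerating:
  P1: Attendance <- TestScore -> Motivation <- Neighborhood -> SchoolQuality
  P2: Attendance <- TestScore -> Motivation -> SchoolQuality
  P3: Attendance <- TestScore -> ClassSize <- Neighborhood -> Motivation -> SchoolQuality
  P4: Attendance <- TestScore -> ClassSize <- Neighborhood -> SchoolQuality
  P5: Attendance <- TestScore -> SchoolQuality
That exhausts the simple backdoor paths. Count: 5.

5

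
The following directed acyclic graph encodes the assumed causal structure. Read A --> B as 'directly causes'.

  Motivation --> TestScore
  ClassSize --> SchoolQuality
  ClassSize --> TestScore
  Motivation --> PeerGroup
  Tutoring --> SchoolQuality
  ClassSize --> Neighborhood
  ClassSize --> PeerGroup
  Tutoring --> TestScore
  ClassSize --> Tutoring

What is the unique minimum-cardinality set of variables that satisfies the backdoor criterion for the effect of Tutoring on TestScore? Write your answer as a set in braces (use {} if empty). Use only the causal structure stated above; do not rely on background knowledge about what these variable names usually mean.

Variables eligible for adjustment (non-descendants of Tutoring, excluding Tutoring and TestScore): {ClassSize, Motivation, Neighborhood, PeerGroup}.
Backdoor paths from Tutoring to TestScore:
  P1: Tutoring <- ClassSize -> TestScore
  P2: Tutoring <- ClassSize -> PeerGroup <- Motivation -> TestScore
The empty set is not sufficient: P1 (Tutoring <- ClassSize -> TestScore) has no collider blocking it and no conditioned non-collider, so it is open.
Try {ClassSize}:
  P1: blocked at fork node ClassSize ∈ conditioning set.
  P2: blocked at fork node ClassSize ∈ conditioning set.
{ClassSize} contains no descendant of Tutoring and blocks every backdoor path.
No other singleton works — e.g. {Neighborhood} leaves P1 open — so {ClassSize} is the unique smallest valid adjustment set.

{ClassSize}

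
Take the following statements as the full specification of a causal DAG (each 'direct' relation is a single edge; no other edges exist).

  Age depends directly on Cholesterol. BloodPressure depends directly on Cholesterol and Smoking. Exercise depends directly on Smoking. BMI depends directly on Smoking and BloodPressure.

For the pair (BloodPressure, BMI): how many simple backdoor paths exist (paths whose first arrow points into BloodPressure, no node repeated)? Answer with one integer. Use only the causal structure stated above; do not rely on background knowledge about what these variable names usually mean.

A backdoor path from BloodPressure to BMI is any simple undirected path whose first edge points into BloodPressure (i.e. leaves BloodPressure via a parent).
Parents of BloodPressure: {Cholesterol, Smoking}.
Enumerating:
  P1: BloodPressure <- Smoking -> BMI
That exhausts the simple backdoor paths. Count: 1.

1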